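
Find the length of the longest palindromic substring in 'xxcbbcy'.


Scanning 'xxcbbcy' for palindromic substrings.
Substring at positions 2-5: 'cbbc'.
Check: reverse('cbbc') = 'cbbc' -> palindrome confirmed.
Neighbouring characters ('x' / 'y') break symmetry, so it cannot extend further.
No longer palindromic substring exists; longest length = 4

4


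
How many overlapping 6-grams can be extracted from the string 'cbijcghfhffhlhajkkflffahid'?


String 'cbijcghfhffhlhajkkflffahid' has length L = 26.
Number of overlapping n-grams = L - n + 1
Substituting: 26 - 6 + 1 = 21

21


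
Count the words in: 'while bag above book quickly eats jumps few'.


Counting words by splitting on spaces:
  Word 1: 'while'
  Word 2: 'bag'
  Word 3: 'above'
  Word 4: 'book'
  Word 5: 'quickly'
  Word 6: 'eats'
  Word 7: 'jumps'
  Word 8: 'few'
Total words: 8

8


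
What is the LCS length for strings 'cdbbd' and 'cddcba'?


DP table for LCS of 'cdbbd' and 'cddcba':
       c  d  d  c  b  a
    0  0  0  0  0  0  0
  c 0  1  1  1  1  1  1
  d 0  1  2  2  2  2  2
  b 0  1  2  2  2  3  3
  b 0  1  2  2  2  3  3
  d 0  1  2  3  3  3  3
LCS: 'cdb'
LCS length = 3

3


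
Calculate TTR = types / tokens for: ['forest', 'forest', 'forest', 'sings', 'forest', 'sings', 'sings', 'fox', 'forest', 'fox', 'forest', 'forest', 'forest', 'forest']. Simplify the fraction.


Tokens: 14
Unique types: ('forest', 'fox', 'sings') = 3
TTR = 3/14
Already in lowest terms.

3/14


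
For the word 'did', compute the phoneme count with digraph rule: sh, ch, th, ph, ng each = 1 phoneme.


Parsing 'did' greedily, digraphs first:
  'd' -> consonant phoneme (phonemes so far: 1)
  'i' -> vowel phoneme (phonemes so far: 2)
  'd' -> consonant phoneme (phonemes so far: 3)
Total phonemes: 3

3


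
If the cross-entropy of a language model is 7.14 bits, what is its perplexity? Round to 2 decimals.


Perplexity formula: PP = 2^H
H = 7.14
PP = 2^7.14
Decompose: 2^7.14 = 2^7 * 2^0.14
2^7 = 128, 2^0.14 ~ 1.1019051
PP ~ 128 * 1.1019051 = 141.0438528
Rounded to 2 decimals: 141.04

141.04


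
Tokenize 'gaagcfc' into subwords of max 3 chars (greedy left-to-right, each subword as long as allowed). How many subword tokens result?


'gaagcfc' has 7 characters.
Chunking with max size 3:
  Chunk 1: 'gaa' (positions 0-2)
  Chunk 2: 'gcf' (positions 3-5)
  Chunk 3: 'c' (positions 6-6)
Total chunks: ceil(7 / 3) = 3

3


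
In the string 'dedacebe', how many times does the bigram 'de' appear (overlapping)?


Scanning 'dedacebe' for bigram 'de':
  Position 0: 'de' -> MATCH
  Position 1: 'ed' -> no
  Position 2: 'da' -> no
  Position 3: 'ac' -> no
  Position 4: 'ce' -> no
  Position 5: 'eb' -> no
  Position 6: 'be' -> no
Total matches: 1

1


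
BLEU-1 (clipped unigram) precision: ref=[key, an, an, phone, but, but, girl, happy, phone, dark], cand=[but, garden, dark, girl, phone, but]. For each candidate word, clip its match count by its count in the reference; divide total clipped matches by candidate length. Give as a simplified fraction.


Reference word counts: {'an': 2, 'but': 2, 'dark': 1, 'girl': 1, 'happy': 1, 'key': 1, 'phone': 2}
Checking each candidate word (with clipping):
  'but' -> in reference (ref count 2, used 1/2) -> match (matches: 1)
  'garden' -> not in reference -> no match (matches: 1)
  'dark' -> in reference (ref count 1, used 1/1) -> match (matches: 2)
  'girl' -> in reference (ref count 1, used 1/1) -> match (matches: 3)
  'phone' -> in reference (ref count 2, used 1/2) -> match (matches: 4)
  'but' -> in reference (ref count 2, used 2/2) -> match (matches: 5)
Clipped matches: 5, Candidate length: 6
Precision = 5/6

5/6


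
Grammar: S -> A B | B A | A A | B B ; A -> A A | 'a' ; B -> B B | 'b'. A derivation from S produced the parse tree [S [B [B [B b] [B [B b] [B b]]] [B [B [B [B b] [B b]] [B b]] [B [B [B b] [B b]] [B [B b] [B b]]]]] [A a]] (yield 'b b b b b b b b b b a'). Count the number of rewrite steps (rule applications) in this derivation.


Every bracketed nonterminal node [X ...] in the tree is produced by exactly one rule application.
Reading the tree off as a leftmost derivation:
  Step 1: S  =>  B A   (applied S -> B A)
  Step 2: B A  =>  B B A   (applied B -> B B)
  Step 3: B B A  =>  B B B A   (applied B -> B B)
  Step 4: B B B A  =>  b B B A   (applied B -> b)
  Step 5: b B B A  =>  b B B B A   (applied B -> B B)
  Step 6: b B B B A  =>  b b B B A   (applied B -> b)
  Step 7: b b B B A  =>  b b b B A   (applied B -> b)
  Step 8: b b b B A  =>  b b b B B A   (applied B -> B B)
  Step 9: b b b B B A  =>  b b b B B B A   (applied B -> B B)
  Step 10: b b b B B B A  =>  b b b B B B B A   (applied B -> B B)
  Step 11: b b b B B B B A  =>  b b b b B B B A   (applied B -> b)
  Step 12: b b b b B B B A  =>  b b b b b B B A   (applied B -> b)
  Step 13: b b b b b B B A  =>  b b b b b b B A   (applied B -> b)
  Step 14: b b b b b b B A  =>  b b b b b b B B A   (applied B -> B B)
  Step 15: b b b b b b B B A  =>  b b b b b b B B B A   (applied B -> B B)
  Step 16: b b b b b b B B B A  =>  b b b b b b b B B A   (applied B -> b)
  Step 17: b b b b b b b B B A  =>  b b b b b b b b B A   (applied B -> b)
  Step 18: b b b b b b b b B A  =>  b b b b b b b b B B A   (applied B -> B B)
  Step 19: b b b b b b b b B B A  =>  b b b b b b b b b B A   (applied B -> b)
  Step 20: b b b b b b b b b B A  =>  b b b b b b b b b b A   (applied B -> b)
  Step 21: b b b b b b b b b b A  =>  b b b b b b b b b b a   (applied A -> a)
Final yield: b b b b b b b b b b a
Total rewrite steps: 21

21


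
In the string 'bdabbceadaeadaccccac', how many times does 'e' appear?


Scanning 'bdabbceadaeadaccccac' for 'e':
  Position 6: 'e' -> MATCH (count: 1)
  Position 10: 'e' -> MATCH (count: 2)
Total occurrences of 'e': 2

2


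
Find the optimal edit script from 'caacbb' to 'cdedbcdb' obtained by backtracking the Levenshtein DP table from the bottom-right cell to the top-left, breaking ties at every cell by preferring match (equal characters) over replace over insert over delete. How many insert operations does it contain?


Edit distance = 5. Backtracking from cell (6, 8) with preference match > replace > insert > delete,
then listing the resulting alignment 'caacbb' -> 'cdedbcdb' left to right:
  Step 1: keep 'c'
  Step 2: insert 'd' [insertion #1]
  Step 3: insert 'e' [insertion #2]
  Step 4: replace a->d
  Step 5: replace a->b
  Step 6: keep 'c'
  Step 7: replace b->d
  Step 8: keep 'b'
Total insertions: 2

2


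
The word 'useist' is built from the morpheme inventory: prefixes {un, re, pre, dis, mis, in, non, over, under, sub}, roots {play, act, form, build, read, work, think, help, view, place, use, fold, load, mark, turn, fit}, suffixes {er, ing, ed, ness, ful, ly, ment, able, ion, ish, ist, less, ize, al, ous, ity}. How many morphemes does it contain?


Segmenting 'useist' against the inventory:
  'use' -> root (morpheme 1)
  'ist' -> suffix (morpheme 2)
Total morphemes: 2

2


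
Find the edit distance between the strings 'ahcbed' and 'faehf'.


Building DP table for s1='ahcbed' (len 6) and s2='faehf' (len 5):
       f  a  e  h  f
    0  1  2  3  4  5
  a 1  1  1  2  3  4
  h 2  2  2  2  2  3
  c 3  3  3  3  3  3
  b 4  4  4  4  4  4
  e 5  5  5  4  5  5
  d 6  6  6  5  5  6
Edit distance = dp[6][5] = 6

6


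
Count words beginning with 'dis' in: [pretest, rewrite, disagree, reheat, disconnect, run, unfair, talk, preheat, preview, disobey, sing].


Checking each word for prefix 'dis':
  'pretest' -> no (count: 0)
  'rewrite' -> no (count: 0)
  'disagree' -> YES, starts with 'dis' (count: 1)
  'reheat' -> no (count: 1)
  'disconnect' -> YES, starts with 'dis' (count: 2)
  'run' -> no (count: 2)
  'unfair' -> no (count: 2)
  'talk' -> no (count: 2)
  'preheat' -> no (count: 2)
  'preview' -> no (count: 2)
  'disobey' -> YES, starts with 'dis' (count: 3)
  'sing' -> no (count: 3)
Total with prefix 'dis': 3

3


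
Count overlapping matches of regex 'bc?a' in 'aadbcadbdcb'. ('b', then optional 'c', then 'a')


Pattern: bc?a means 'b', then optional 'c', then 'a'.
Scanning 'aadbcadbdcb' position-by-position:
  Pos 0: window 'aad' -> no
  Pos 1: window 'adb' -> no
  Pos 2: window 'dbc' -> no
  Pos 3: window 'bca' -> MATCH
  Pos 4: window 'cad' -> no
  Pos 5: window 'adb' -> no
  Pos 6: window 'dbd' -> no
  Pos 7: window 'bdc' -> no
  Pos 8: window 'dcb' -> no
  Pos 9: window 'cb' -> no
  Pos 10: window 'b' -> no
Total matches: 1

1


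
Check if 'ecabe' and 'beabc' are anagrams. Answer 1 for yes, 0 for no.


Sort characters of 'ecabe': 'abcee'
Sort characters of 'beabc': 'abbce'
Sorted forms differ -> they are NOT anagrams
Result: 0

0


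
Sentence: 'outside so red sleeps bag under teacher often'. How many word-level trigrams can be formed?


Word trigrams from [8] words:
  Trigram 1: (outside so red)
  Trigram 2: (so red sleeps)
  Trigram 3: (red sleeps bag)
  Trigram 4: (sleeps bag under)
  Trigram 5: (bag under teacher)
  Trigram 6: (under teacher often)
Total word trigrams: 8 - 2 = 6

6


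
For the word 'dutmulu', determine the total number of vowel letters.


Scanning each character of 'dutmulu':
  Position 1: 'd' -> consonant (running count: 0)
  Position 2: 'u' -> vowel (running count: 1)
  Position 3: 't' -> consonant (running count: 1)
  Position 4: 'm' -> consonant (running count: 1)
  Position 5: 'u' -> vowel (running count: 2)
  Position 6: 'l' -> consonant (running count: 2)
  Position 7: 'u' -> vowel (running count: 3)
Total vowels: 3

3


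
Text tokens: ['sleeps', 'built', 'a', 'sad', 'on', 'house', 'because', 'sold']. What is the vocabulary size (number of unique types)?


Listing all tokens and tracking unique types:
  Token 1: 'sleeps' -> NEW (unique so far: 1)
  Token 2: 'built' -> NEW (unique so far: 2)
  Token 3: 'a' -> NEW (unique so far: 3)
  Token 4: 'sad' -> NEW (unique so far: 4)
  Token 5: 'on' -> NEW (unique so far: 5)
  Token 6: 'house' -> NEW (unique so far: 6)
  Token 7: 'because' -> NEW (unique so far: 7)
  Token 8: 'sold' -> NEW (unique so far: 8)
Unique types: ('a', 'because', 'built', 'house', 'on', 'sad', 'sleeps', 'sold')
Vocabulary size: 8

8


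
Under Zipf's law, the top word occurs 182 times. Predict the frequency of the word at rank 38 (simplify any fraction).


Zipf's law: freq(rank) = f1 / rank
f1 = 182, rank = 38
freq = 182 / 38
GCD(182, 38) = 2
Simplified: 91/19

91/19


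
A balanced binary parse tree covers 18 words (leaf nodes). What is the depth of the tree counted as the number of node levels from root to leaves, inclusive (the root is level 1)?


In a balanced binary tree with n leaves the deepest leaf is ceil(log2(n)) edges below the root,
so counting node levels inclusive of root and leaves gives ceil(log2(n)) + 1 levels.
log2(18) = 4.1699
ceil(4.1699) = 5
levels = 5 + 1 = 6

6


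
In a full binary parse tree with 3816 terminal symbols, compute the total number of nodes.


Leaf nodes (terminals): 3816
Internal nodes = n - 1 = 3816 - 1 = 3815
Total = leaves + internal = 3816 + 3815 = 7631

7631


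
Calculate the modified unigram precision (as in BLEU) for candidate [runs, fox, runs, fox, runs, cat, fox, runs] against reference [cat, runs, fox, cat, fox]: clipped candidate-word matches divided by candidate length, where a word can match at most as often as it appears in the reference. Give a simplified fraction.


Reference word counts: {'cat': 2, 'fox': 2, 'runs': 1}
Checking each candidate word (with clipping):
  'runs' -> in reference (ref count 1, used 1/1) -> match (matches: 1)
  'fox' -> in reference (ref count 2, used 1/2) -> match (matches: 2)
  'runs' -> ref count 1 already used up (1/1) -> clipped, no match (matches: 2)
  'fox' -> in reference (ref count 2, used 2/2) -> match (matches: 3)
  'runs' -> ref count 1 already used up (1/1) -> clipped, no match (matches: 3)
  'cat' -> in reference (ref count 2, used 1/2) -> match (matches: 4)
  'fox' -> ref count 2 already used up (2/2) -> clipped, no match (matches: 4)
  'runs' -> ref count 1 already used up (1/1) -> clipped, no match (matches: 4)
Clipped matches: 4, Candidate length: 8
Precision = 4/8 = 1/2

1/2


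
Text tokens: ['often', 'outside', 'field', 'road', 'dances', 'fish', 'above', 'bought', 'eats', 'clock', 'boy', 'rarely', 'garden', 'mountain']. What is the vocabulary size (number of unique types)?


Listing all tokens and tracking unique types:
  Token 1: 'often' -> NEW (unique so far: 1)
  Token 2: 'outside' -> NEW (unique so far: 2)
  Token 3: 'field' -> NEW (unique so far: 3)
  Token 4: 'road' -> NEW (unique so far: 4)
  Token 5: 'dances' -> NEW (unique so far: 5)
  Token 6: 'fish' -> NEW (unique so far: 6)
  Token 7: 'above' -> NEW (unique so far: 7)
  Token 8: 'bought' -> NEW (unique so far: 8)
  Token 9: 'eats' -> NEW (unique so far: 9)
  Token 10: 'clock' -> NEW (unique so far: 10)
  Token 11: 'boy' -> NEW (unique so far: 11)
  Token 12: 'rarely' -> NEW (unique so far: 12)
  Token 13: 'garden' -> NEW (unique so far: 13)
  Token 14: 'mountain' -> NEW (unique so far: 14)
Unique types: ('above', 'bought', 'boy', 'clock', 'dances', 'eats', 'field', 'fish', 'garden', 'mountain', 'often', 'outside', 'rarely', 'road')
Vocabulary size: 14

14


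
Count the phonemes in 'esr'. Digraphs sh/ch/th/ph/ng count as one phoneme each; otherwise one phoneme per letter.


Parsing 'esr' greedily, digraphs first:
  'e' -> vowel phoneme (phonemes so far: 1)
  's' -> consonant phoneme (phonemes so far: 2)
  'r' -> consonant phoneme (phonemes so far: 3)
Total phonemes: 3

3


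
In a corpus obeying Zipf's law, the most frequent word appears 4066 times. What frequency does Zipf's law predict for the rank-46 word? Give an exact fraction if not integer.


Zipf's law: freq(rank) = f1 / rank
f1 = 4066, rank = 46
freq = 4066 / 46
GCD(4066, 46) = 2
Simplified: 2033/23

2033/23


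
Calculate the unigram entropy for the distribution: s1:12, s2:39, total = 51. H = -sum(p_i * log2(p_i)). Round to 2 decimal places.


Computing entropy H = -sum(p_i * log2(p_i)):
  s1: p = 12/51 = 0.2353, -p*log2(p) = 0.4912
  s2: p = 39/51 = 0.7647, -p*log2(p) = 0.2960
H = sum of terms = 0.7872
Rounded to 2 decimals: 0.79

0.79


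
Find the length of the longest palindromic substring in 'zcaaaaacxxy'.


Scanning 'zcaaaaacxxy' for palindromic substrings.
Substring at positions 1-7: 'caaaaac'.
Check: reverse('caaaaac') = 'caaaaac' -> palindrome confirmed.
Neighbouring characters ('z' / 'x') break symmetry, so it cannot extend further.
No longer palindromic substring exists; longest length = 7

7


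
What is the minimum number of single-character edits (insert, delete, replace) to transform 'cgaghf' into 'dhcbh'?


Building DP table for s1='cgaghf' (len 6) and s2='dhcbh' (len 5):
       d  h  c  b  h
    0  1  2  3  4  5
  c 1  1  2  2  3  4
  g 2  2  2  3  3  4
  a 3  3  3  3  4  4
  g 4  4  4  4  4  5
  h 5  5  4  5  5  4
  f 6  6  5  5  6  5
Edit distance = dp[6][5] = 5

5


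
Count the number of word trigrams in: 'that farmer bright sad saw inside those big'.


Word trigrams from [8] words:
  Trigram 1: (that farmer bright)
  Trigram 2: (farmer bright sad)
  Trigram 3: (bright sad saw)
  Trigram 4: (sad saw inside)
  Trigram 5: (saw inside those)
  Trigram 6: (inside those big)
Total word trigrams: 8 - 2 = 6

6


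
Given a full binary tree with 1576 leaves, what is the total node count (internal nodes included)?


Leaf nodes (terminals): 1576
Internal nodes = n - 1 = 1576 - 1 = 1575
Total = leaves + internal = 1576 + 1575 = 3151

3151


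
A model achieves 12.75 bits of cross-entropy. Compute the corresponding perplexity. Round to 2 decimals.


Perplexity formula: PP = 2^H
H = 12.75
PP = 2^12.75
Decompose: 2^12.75 = 2^12 * 2^0.75
2^12 = 4096, 2^0.75 ~ 1.6817928
PP ~ 4096 * 1.6817928 = 6888.6233088
Rounded to 2 decimals: 6888.62

6888.62


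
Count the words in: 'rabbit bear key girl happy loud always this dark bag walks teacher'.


Counting words by splitting on spaces:
  Word 1: 'rabbit'
  Word 2: 'bear'
  Word 3: 'key'
  Word 4: 'girl'
  Word 5: 'happy'
  Word 6: 'loud'
  Word 7: 'always'
  Word 8: 'this'
  Word 9: 'dark'
  Word 10: 'bag'
  Word 11: 'walks'
  Word 12: 'teacher'
Total words: 12

12


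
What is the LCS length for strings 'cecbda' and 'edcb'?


DP table for LCS of 'cecbda' and 'edcb':
       e  d  c  b
    0  0  0  0  0
  c 0  0  0  1  1
  e 0  1  1  1  1
  c 0  1  1  2  2
  b 0  1  1  2  3
  d 0  1  2  2  3
  a 0  1  2  2  3
LCS: 'ecb'
LCS length = 3

3


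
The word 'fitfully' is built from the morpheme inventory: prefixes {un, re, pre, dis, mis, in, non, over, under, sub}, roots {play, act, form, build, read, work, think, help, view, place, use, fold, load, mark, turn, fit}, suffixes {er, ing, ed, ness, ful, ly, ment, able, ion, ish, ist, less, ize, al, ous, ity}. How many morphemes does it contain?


Segmenting 'fitfully' against the inventory:
  'fit' -> root (morpheme 1)
  'ful' -> suffix (morpheme 2)
  'ly' -> suffix (morpheme 3)
Total morphemes: 3

3


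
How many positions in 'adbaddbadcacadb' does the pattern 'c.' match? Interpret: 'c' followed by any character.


Pattern: c. means 'c' followed by any character.
Scanning 'adbaddbadcacadb' position-by-position:
  Pos 0: window 'ad' -> no
  Pos 1: window 'db' -> no
  Pos 2: window 'ba' -> no
  Pos 3: window 'ad' -> no
  Pos 4: window 'dd' -> no
  Pos 5: window 'db' -> no
  Pos 6: window 'ba' -> no
  Pos 7: window 'ad' -> no
  Pos 8: window 'dc' -> no
  Pos 9: window 'ca' -> MATCH
  Pos 10: window 'ac' -> no
  Pos 11: window 'ca' -> MATCH
  Pos 12: window 'ad' -> no
  Pos 13: window 'db' -> no
  Pos 14: window 'b' -> no
Total matches: 2

2


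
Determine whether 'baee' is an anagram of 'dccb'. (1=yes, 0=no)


Sort characters of 'baee': 'abee'
Sort characters of 'dccb': 'bccd'
Sorted forms differ -> they are NOT anagrams
Result: 0

0


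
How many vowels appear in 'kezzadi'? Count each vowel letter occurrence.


Scanning each character of 'kezzadi':
  Position 1: 'k' -> consonant (running count: 0)
  Position 2: 'e' -> vowel (running count: 1)
  Position 3: 'z' -> consonant (running count: 1)
  Position 4: 'z' -> consonant (running count: 1)
  Position 5: 'a' -> vowel (running count: 2)
  Position 6: 'd' -> consonant (running count: 2)
  Position 7: 'i' -> vowel (running count: 3)
Total vowels: 3

3


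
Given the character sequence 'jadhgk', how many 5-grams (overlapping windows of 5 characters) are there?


String 'jadhgk' has length L = 6.
Number of overlapping n-grams = L - n + 1
Substituting: 6 - 5 + 1 = 2

2


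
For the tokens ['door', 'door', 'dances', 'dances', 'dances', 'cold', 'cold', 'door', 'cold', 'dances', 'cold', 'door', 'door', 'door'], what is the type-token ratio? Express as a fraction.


Tokens: 14
Unique types: ('cold', 'dances', 'door') = 3
TTR = 3/14
Already in lowest terms.

3/14


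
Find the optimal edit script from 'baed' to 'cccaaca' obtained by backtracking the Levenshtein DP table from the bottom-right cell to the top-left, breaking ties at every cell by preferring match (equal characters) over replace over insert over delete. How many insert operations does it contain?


Edit distance = 6. Backtracking from cell (4, 7) with preference match > replace > insert > delete,
then listing the resulting alignment 'baed' -> 'cccaaca' left to right:
  Step 1: insert 'c' [insertion #1]
  Step 2: insert 'c' [insertion #2]
  Step 3: insert 'c' [insertion #3]
  Step 4: replace b->a
  Step 5: keep 'a'
  Step 6: replace e->c
  Step 7: replace d->a
Total insertions: 3

3


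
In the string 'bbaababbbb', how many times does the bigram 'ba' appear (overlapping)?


Scanning 'bbaababbbb' for bigram 'ba':
  Position 0: 'bb' -> no
  Position 1: 'ba' -> MATCH
  Position 2: 'aa' -> no
  Position 3: 'ab' -> no
  Position 4: 'ba' -> MATCH
  Position 5: 'ab' -> no
  Position 6: 'bb' -> no
  Position 7: 'bb' -> no
  Position 8: 'bb' -> no
Total matches: 2

2


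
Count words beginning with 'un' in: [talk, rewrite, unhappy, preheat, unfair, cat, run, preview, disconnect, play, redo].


Checking each word for prefix 'un':
  'talk' -> no (count: 0)
  'rewrite' -> no (count: 0)
  'unhappy' -> YES, starts with 'un' (count: 1)
  'preheat' -> no (count: 1)
  'unfair' -> YES, starts with 'un' (count: 2)
  'cat' -> no (count: 2)
  'run' -> no (count: 2)
  'preview' -> no (count: 2)
  'disconnect' -> no (count: 2)
  'play' -> no (count: 2)
  'redo' -> no (count: 2)
Total with prefix 'un': 2

2


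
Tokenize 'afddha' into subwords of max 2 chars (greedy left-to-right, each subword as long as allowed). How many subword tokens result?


'afddha' has 6 characters.
Chunking with max size 2:
  Chunk 1: 'af' (positions 0-1)
  Chunk 2: 'dd' (positions 2-3)
  Chunk 3: 'ha' (positions 4-5)
Total chunks: ceil(6 / 2) = 3

3


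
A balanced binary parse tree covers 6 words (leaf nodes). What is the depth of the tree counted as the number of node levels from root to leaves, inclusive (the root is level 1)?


In a balanced binary tree with n leaves the deepest leaf is ceil(log2(n)) edges below the root,
so counting node levels inclusive of root and leaves gives ceil(log2(n)) + 1 levels.
log2(6) = 2.5850
ceil(2.5850) = 3
levels = 3 + 1 = 4

4


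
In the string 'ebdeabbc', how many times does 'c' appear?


Scanning 'ebdeabbc' for 'c':
  Position 7: 'c' -> MATCH (count: 1)
Total occurrences of 'c': 1

1


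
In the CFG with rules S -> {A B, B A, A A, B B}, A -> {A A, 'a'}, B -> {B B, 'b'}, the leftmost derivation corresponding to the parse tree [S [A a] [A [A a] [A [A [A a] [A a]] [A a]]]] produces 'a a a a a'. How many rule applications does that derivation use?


Every bracketed nonterminal node [X ...] in the tree is produced by exactly one rule application.
Reading the tree off as a leftmost derivation:
  Step 1: S  =>  A A   (applied S -> A A)
  Step 2: A A  =>  a A   (applied A -> a)
  Step 3: a A  =>  a A A   (applied A -> A A)
  Step 4: a A A  =>  a a A   (applied A -> a)
  Step 5: a a A  =>  a a A A   (applied A -> A A)
  Step 6: a a A A  =>  a a A A A   (applied A -> A A)
  Step 7: a a A A A  =>  a a a A A   (applied A -> a)
  Step 8: a a a A A  =>  a a a a A   (applied A -> a)
  Step 9: a a a a A  =>  a a a a a   (applied A -> a)
Final yield: a a a a a
Total rewrite steps: 9

9


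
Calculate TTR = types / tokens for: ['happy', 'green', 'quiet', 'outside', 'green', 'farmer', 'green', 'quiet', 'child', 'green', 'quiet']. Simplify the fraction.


Tokens: 11
Unique types: ('child', 'farmer', 'green', 'happy', 'outside', 'quiet') = 6
TTR = 6/11
Already in lowest terms.

6/11


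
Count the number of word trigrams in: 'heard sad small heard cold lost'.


Word trigrams from [6] words:
  Trigram 1: (heard sad small)
  Trigram 2: (sad small heard)
  Trigram 3: (small heard cold)
  Trigram 4: (heard cold lost)
Total word trigrams: 6 - 2 = 4

4


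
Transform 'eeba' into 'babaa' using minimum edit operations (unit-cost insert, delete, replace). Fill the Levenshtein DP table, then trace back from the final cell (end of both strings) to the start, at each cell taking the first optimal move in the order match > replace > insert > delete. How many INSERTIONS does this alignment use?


Edit distance = 3. Backtracking from cell (4, 5) with preference match > replace > insert > delete,
then listing the resulting alignment 'eeba' -> 'babaa' left to right:
  Step 1: replace e->b
  Step 2: replace e->a
  Step 3: keep 'b'
  Step 4: insert 'a' [insertion #1]
  Step 5: keep 'a'
Total insertions: 1

1


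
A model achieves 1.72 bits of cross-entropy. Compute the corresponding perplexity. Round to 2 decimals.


Perplexity formula: PP = 2^H
H = 1.72
PP = 2^1.72
Decompose: 2^1.72 = 2^1 * 2^0.72
2^1 = 2, 2^0.72 ~ 1.6471820
PP ~ 2 * 1.6471820 = 3.2943640
Rounded to 2 decimals: 3.29

3.29


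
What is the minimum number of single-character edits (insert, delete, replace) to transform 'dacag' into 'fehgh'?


Building DP table for s1='dacag' (len 5) and s2='fehgh' (len 5):
       f  e  h  g  h
    0  1  2  3  4  5
  d 1  1  2  3  4  5
  a 2  2  2  3  4  5
  c 3  3  3  3  4  5
  a 4  4  4  4  4  5
  g 5  5  5  5  4  5
Edit distance = dp[5][5] = 5

5


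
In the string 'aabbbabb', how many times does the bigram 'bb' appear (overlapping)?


Scanning 'aabbbabb' for bigram 'bb':
  Position 0: 'aa' -> no
  Position 1: 'ab' -> no
  Position 2: 'bb' -> MATCH
  Position 3: 'bb' -> MATCH
  Position 4: 'ba' -> no
  Position 5: 'ab' -> no
  Position 6: 'bb' -> MATCH
Total matches: 3

3


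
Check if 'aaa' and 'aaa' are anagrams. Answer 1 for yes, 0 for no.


Sort characters of 'aaa': 'aaa'
Sort characters of 'aaa': 'aaa'
Sorted forms match -> they ARE anagrams
Result: 1

1


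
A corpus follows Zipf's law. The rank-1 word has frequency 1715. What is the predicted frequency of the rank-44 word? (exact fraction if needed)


Zipf's law: freq(rank) = f1 / rank
f1 = 1715, rank = 44
freq = 1715 / 44
GCD(1715, 44) = 1
Simplified: 1715/44

1715/44


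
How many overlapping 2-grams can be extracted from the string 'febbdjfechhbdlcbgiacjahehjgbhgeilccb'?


String 'febbdjfechhbdlcbgiacjahehjgbhgeilccb' has length L = 36.
Number of overlapping n-grams = L - n + 1
Substituting: 36 - 2 + 1 = 35

35


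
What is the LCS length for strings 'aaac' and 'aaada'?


DP table for LCS of 'aaac' and 'aaada':
       a  a  a  d  a
    0  0  0  0  0  0
  a 0  1  1  1  1  1
  a 0  1  2  2  2  2
  a 0  1  2  3  3  3
  c 0  1  2  3  3  3
LCS: 'aaa'
LCS length = 3

3


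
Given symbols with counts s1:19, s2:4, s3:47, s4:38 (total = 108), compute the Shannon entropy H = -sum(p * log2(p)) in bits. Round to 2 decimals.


Computing entropy H = -sum(p_i * log2(p_i)):
  s1: p = 19/108 = 0.1759, -p*log2(p) = 0.4410
  s2: p = 4/108 = 0.0370, -p*log2(p) = 0.1761
  s3: p = 47/108 = 0.4352, -p*log2(p) = 0.5224
  s4: p = 38/108 = 0.3519, -p*log2(p) = 0.5302
H = sum of terms = 1.6697
Rounded to 2 decimals: 1.67

1.67


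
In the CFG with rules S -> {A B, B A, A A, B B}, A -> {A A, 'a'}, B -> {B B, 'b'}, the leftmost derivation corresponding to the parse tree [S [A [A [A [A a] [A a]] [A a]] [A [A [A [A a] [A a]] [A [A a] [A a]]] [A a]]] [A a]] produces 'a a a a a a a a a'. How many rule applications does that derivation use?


Every bracketed nonterminal node [X ...] in the tree is produced by exactly one rule application.
Reading the tree off as a leftmost derivation:
  Step 1: S  =>  A A   (applied S -> A A)
  Step 2: A A  =>  A A A   (applied A -> A A)
  Step 3: A A A  =>  A A A A   (applied A -> A A)
  Step 4: A A A A  =>  A A A A A   (applied A -> A A)
  Step 5: A A A A A  =>  a A A A A   (applied A -> a)
  Step 6: a A A A A  =>  a a A A A   (applied A -> a)
  Step 7: a a A A A  =>  a a a A A   (applied A -> a)
  Step 8: a a a A A  =>  a a a A A A   (applied A -> A A)
  Step 9: a a a A A A  =>  a a a A A A A   (applied A -> A A)
  Step 10: a a a A A A A  =>  a a a A A A A A   (applied A -> A A)
  Step 11: a a a A A A A A  =>  a a a a A A A A   (applied A -> a)
  Step 12: a a a a A A A A  =>  a a a a a A A A   (applied A -> a)
  Step 13: a a a a a A A A  =>  a a a a a A A A A   (applied A -> A A)
  Step 14: a a a a a A A A A  =>  a a a a a a A A A   (applied A -> a)
  Step 15: a a a a a a A A A  =>  a a a a a a a A A   (applied A -> a)
  Step 16: a a a a a a a A A  =>  a a a a a a a a A   (applied A -> a)
  Step 17: a a a a a a a a A  =>  a a a a a a a a a   (applied A -> a)
Final yield: a a a a a a a a a
Total rewrite steps: 17

17


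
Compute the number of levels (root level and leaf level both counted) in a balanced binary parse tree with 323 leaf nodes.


In a balanced binary tree with n leaves the deepest leaf is ceil(log2(n)) edges below the root,
so counting node levels inclusive of root and leaves gives ceil(log2(n)) + 1 levels.
log2(323) = 8.3354
ceil(8.3354) = 9
levels = 9 + 1 = 10

10


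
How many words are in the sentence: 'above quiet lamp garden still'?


Counting words by splitting on spaces:
  Word 1: 'above'
  Word 2: 'quiet'
  Word 3: 'lamp'
  Word 4: 'garden'
  Word 5: 'still'
Total words: 5

5


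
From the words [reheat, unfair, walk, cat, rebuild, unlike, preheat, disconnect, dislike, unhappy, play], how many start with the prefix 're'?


Checking each word for prefix 're':
  'reheat' -> YES, starts with 're' (count: 1)
  'unfair' -> no (count: 1)
  'walk' -> no (count: 1)
  'cat' -> no (count: 1)
  'rebuild' -> YES, starts with 're' (count: 2)
  'unlike' -> no (count: 2)
  'preheat' -> no (count: 2)
  'disconnect' -> no (count: 2)
  'dislike' -> no (count: 2)
  'unhappy' -> no (count: 2)
  'play' -> no (count: 2)
Total with prefix 're': 2

2


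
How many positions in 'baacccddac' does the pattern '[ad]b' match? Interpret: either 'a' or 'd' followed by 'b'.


Pattern: [ad]b means either 'a' or 'd' followed by 'b'.
Scanning 'baacccddac' position-by-position:
  Pos 0: window 'ba' -> no
  Pos 1: window 'aa' -> no
  Pos 2: window 'ac' -> no
  Pos 3: window 'cc' -> no
  Pos 4: window 'cc' -> no
  Pos 5: window 'cd' -> no
  Pos 6: window 'dd' -> no
  Pos 7: window 'da' -> no
  Pos 8: window 'ac' -> no
  Pos 9: window 'c' -> no
Total matches: 0

0


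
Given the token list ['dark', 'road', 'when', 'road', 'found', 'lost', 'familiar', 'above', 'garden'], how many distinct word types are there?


Listing all tokens and tracking unique types:
  Token 1: 'dark' -> NEW (unique so far: 1)
  Token 2: 'road' -> NEW (unique so far: 2)
  Token 3: 'when' -> NEW (unique so far: 3)
  Token 4: 'road' -> duplicate (unique so far: 3)
  Token 5: 'found' -> NEW (unique so far: 4)
  Token 6: 'lost' -> NEW (unique so far: 5)
  Token 7: 'familiar' -> NEW (unique so far: 6)
  Token 8: 'above' -> NEW (unique so far: 7)
  Token 9: 'garden' -> NEW (unique so far: 8)
Unique types: ('above', 'dark', 'familiar', 'found', 'garden', 'lost', 'road', 'when')
Vocabulary size: 8

8


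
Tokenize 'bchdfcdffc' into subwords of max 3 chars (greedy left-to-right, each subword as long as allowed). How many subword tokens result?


'bchdfcdffc' has 10 characters.
Chunking with max size 3:
  Chunk 1: 'bch' (positions 0-2)
  Chunk 2: 'dfc' (positions 3-5)
  Chunk 3: 'dff' (positions 6-8)
  Chunk 4: 'c' (positions 9-9)
Total chunks: ceil(10 / 3) = 4

4


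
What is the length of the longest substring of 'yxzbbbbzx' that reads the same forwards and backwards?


Scanning 'yxzbbbbzx' for palindromic substrings.
Substring at positions 1-8: 'xzbbbbzx'.
Check: reverse('xzbbbbzx') = 'xzbbbbzx' -> palindrome confirmed.
Neighbouring characters ('y' / '-') break symmetry, so it cannot extend further.
No longer palindromic substring exists; longest length = 8

8


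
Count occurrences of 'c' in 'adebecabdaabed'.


Scanning 'adebecabdaabed' for 'c':
  Position 5: 'c' -> MATCH (count: 1)
Total occurrences of 'c': 1

1


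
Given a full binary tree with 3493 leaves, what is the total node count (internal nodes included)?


Leaf nodes (terminals): 3493
Internal nodes = n - 1 = 3493 - 1 = 3492
Total = leaves + internal = 3493 + 3492 = 6985

6985


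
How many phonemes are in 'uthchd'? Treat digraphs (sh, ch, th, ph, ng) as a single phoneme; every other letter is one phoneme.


Parsing 'uthchd' greedily, digraphs first:
  'u' -> vowel phoneme (phonemes so far: 1)
  'th' -> digraph (1 consonant phoneme) (phonemes so far: 2)
  'ch' -> digraph (1 consonant phoneme) (phonemes so far: 3)
  'd' -> consonant phoneme (phonemes so far: 4)
Total phonemes: 4

4


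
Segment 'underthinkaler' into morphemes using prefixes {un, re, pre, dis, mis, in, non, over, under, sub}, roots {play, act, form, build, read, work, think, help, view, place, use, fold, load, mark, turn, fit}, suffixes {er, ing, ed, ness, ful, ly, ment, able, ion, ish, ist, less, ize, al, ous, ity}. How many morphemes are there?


Segmenting 'underthinkaler' against the inventory:
  'under' -> prefix (morpheme 1)
  'think' -> root (morpheme 2)
  'al' -> suffix (morpheme 3)
  'er' -> suffix (morpheme 4)
Total morphemes: 4

4


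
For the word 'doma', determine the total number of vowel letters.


Scanning each character of 'doma':
  Position 1: 'd' -> consonant (running count: 0)
  Position 2: 'o' -> vowel (running count: 1)
  Position 3: 'm' -> consonant (running count: 1)
  Position 4: 'a' -> vowel (running count: 2)
Total vowels: 2

2


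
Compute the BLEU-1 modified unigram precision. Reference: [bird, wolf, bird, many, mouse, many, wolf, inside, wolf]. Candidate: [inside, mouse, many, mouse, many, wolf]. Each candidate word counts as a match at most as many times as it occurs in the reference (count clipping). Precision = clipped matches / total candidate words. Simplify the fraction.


Reference word counts: {'bird': 2, 'inside': 1, 'many': 2, 'mouse': 1, 'wolf': 3}
Checking each candidate word (with clipping):
  'inside' -> in reference (ref count 1, used 1/1) -> match (matches: 1)
  'mouse' -> in reference (ref count 1, used 1/1) -> match (matches: 2)
  'many' -> in reference (ref count 2, used 1/2) -> match (matches: 3)
  'mouse' -> ref count 1 already used up (1/1) -> clipped, no match (matches: 3)
  'many' -> in reference (ref count 2, used 2/2) -> match (matches: 4)
  'wolf' -> in reference (ref count 3, used 1/3) -> match (matches: 5)
Clipped matches: 5, Candidate length: 6
Precision = 5/6

5/6


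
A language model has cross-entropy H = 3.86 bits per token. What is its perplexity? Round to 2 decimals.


Perplexity formula: PP = 2^H
H = 3.86
PP = 2^3.86
Decompose: 2^3.86 = 2^3 * 2^0.86
2^3 = 8, 2^0.86 ~ 1.8150383
PP ~ 8 * 1.8150383 = 14.5203064
Rounded to 2 decimals: 14.52

14.52


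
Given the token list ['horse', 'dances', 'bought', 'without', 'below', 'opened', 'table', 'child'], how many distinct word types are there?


Listing all tokens and tracking unique types:
  Token 1: 'horse' -> NEW (unique so far: 1)
  Token 2: 'dances' -> NEW (unique so far: 2)
  Token 3: 'bought' -> NEW (unique so far: 3)
  Token 4: 'without' -> NEW (unique so far: 4)
  Token 5: 'below' -> NEW (unique so far: 5)
  Token 6: 'opened' -> NEW (unique so far: 6)
  Token 7: 'table' -> NEW (unique so far: 7)
  Token 8: 'child' -> NEW (unique so far: 8)
Unique types: ('below', 'bought', 'child', 'dances', 'horse', 'opened', 'table', 'without')
Vocabulary size: 8

8


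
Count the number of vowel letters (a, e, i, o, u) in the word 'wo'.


Scanning each character of 'wo':
  Position 1: 'w' -> consonant (running count: 0)
  Position 2: 'o' -> vowel (running count: 1)
Total vowels: 1

1


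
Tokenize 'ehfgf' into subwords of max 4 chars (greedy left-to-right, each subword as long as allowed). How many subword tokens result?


'ehfgf' has 5 characters.
Chunking with max size 4:
  Chunk 1: 'ehfg' (positions 0-3)
  Chunk 2: 'f' (positions 4-4)
Total chunks: ceil(5 / 4) = 2

2


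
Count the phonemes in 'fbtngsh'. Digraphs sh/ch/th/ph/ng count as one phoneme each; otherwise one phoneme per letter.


Parsing 'fbtngsh' greedily, digraphs first:
  'f' -> consonant phoneme (phonemes so far: 1)
  'b' -> consonant phoneme (phonemes so far: 2)
  't' -> consonant phoneme (phonemes so far: 3)
  'ng' -> digraph (1 consonant phoneme) (phonemes so far: 4)
  'sh' -> digraph (1 consonant phoneme) (phonemes so far: 5)
Total phonemes: 5

5


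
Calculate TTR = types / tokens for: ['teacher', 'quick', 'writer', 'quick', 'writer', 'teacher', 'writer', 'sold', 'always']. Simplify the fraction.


Tokens: 9
Unique types: ('always', 'quick', 'sold', 'teacher', 'writer') = 5
TTR = 5/9
Already in lowest terms.

5/9


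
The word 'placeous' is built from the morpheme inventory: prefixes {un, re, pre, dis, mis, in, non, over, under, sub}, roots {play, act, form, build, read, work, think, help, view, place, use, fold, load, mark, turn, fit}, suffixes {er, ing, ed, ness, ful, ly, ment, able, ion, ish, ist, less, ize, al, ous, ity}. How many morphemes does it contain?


Segmenting 'placeous' against the inventory:
  'place' -> root (morpheme 1)
  'ous' -> suffix (morpheme 2)
Total morphemes: 2

2


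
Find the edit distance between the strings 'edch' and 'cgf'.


Building DP table for s1='edch' (len 4) and s2='cgf' (len 3):
       c  g  f
    0  1  2  3
  e 1  1  2  3
  d 2  2  2  3
  c 3  2  3  3
  h 4  3  3  4
Edit distance = dp[4][3] = 4

4


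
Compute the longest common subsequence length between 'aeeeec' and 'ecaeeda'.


DP table for LCS of 'aeeeec' and 'ecaeeda':
       e  c  a  e  e  d  a
    0  0  0  0  0  0  0  0
  a 0  0  0  1  1  1  1  1
  e 0  1  1  1  2  2  2  2
  e 0  1  1  1  2  3  3  3
  e 0  1  1  1  2  3  3  3
  e 0  1  1  1  2  3  3  3
  c 0  1  2  2  2  3  3  3
LCS: 'aee'
LCS length = 3

3


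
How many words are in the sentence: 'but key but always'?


Counting words by splitting on spaces:
  Word 1: 'but'
  Word 2: 'key'
  Word 3: 'but'
  Word 4: 'always'
Total words: 4

4


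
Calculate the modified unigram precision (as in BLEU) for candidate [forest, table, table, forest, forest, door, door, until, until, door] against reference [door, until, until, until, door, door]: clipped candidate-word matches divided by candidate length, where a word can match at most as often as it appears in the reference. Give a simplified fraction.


Reference word counts: {'door': 3, 'until': 3}
Checking each candidate word (with clipping):
  'forest' -> not in reference -> no match (matches: 0)
  'table' -> not in reference -> no match (matches: 0)
  'table' -> not in reference -> no match (matches: 0)
  'forest' -> not in reference -> no match (matches: 0)
  'forest' -> not in reference -> no match (matches: 0)
  'door' -> in reference (ref count 3, used 1/3) -> match (matches: 1)
  'door' -> in reference (ref count 3, used 2/3) -> match (matches: 2)
  'until' -> in reference (ref count 3, used 1/3) -> match (matches: 3)
  'until' -> in reference (ref count 3, used 2/3) -> match (matches: 4)
  'door' -> in reference (ref count 3, used 3/3) -> match (matches: 5)
Clipped matches: 5, Candidate length: 10
Precision = 5/10 = 1/2

1/2


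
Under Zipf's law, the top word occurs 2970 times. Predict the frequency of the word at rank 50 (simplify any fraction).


Zipf's law: freq(rank) = f1 / rank
f1 = 2970, rank = 50
freq = 2970 / 50
GCD(2970, 50) = 10
Simplified: 297/5

297/5


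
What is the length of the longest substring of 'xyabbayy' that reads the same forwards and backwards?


Scanning 'xyabbayy' for palindromic substrings.
Substring at positions 1-6: 'yabbay'.
Check: reverse('yabbay') = 'yabbay' -> palindrome confirmed.
Neighbouring characters ('x' / 'y') break symmetry, so it cannot extend further.
No longer palindromic substring exists; longest length = 6

6


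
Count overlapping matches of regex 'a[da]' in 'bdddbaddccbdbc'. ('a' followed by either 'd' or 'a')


Pattern: a[da] means 'a' followed by either 'd' or 'a'.
Scanning 'bdddbaddccbdbc' position-by-position:
  Pos 0: window 'bd' -> no
  Pos 1: window 'dd' -> no
  Pos 2: window 'dd' -> no
  Pos 3: window 'db' -> no
  Pos 4: window 'ba' -> no
  Pos 5: window 'ad' -> MATCH
  Pos 6: window 'dd' -> no
  Pos 7: window 'dc' -> no
  Pos 8: window 'cc' -> no
  Pos 9: window 'cb' -> no
  Pos 10: window 'bd' -> no
  Pos 11: window 'db' -> no
  Pos 12: window 'bc' -> no
  Pos 13: window 'c' -> no
Total matches: 1

1


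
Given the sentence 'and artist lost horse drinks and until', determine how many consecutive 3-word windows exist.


Word trigrams from [7] words:
  Trigram 1: (and artist lost)
  Trigram 2: (artist lost horse)
  Trigram 3: (lost horse drinks)
  Trigram 4: (horse drinks and)
  Trigram 5: (drinks and until)
Total word trigrams: 7 - 2 = 5

5


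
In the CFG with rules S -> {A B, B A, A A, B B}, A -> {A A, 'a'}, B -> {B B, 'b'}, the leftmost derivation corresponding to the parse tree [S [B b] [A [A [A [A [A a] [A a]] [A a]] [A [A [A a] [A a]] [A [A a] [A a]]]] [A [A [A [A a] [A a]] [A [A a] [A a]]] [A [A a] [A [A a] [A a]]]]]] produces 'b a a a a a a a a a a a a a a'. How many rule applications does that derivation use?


Every bracketed nonterminal node [X ...] in the tree is produced by exactly one rule application.
Reading the tree off as a leftmost derivation:
  Step 1: S  =>  B A   (applied S -> B A)
  Step 2: B A  =>  b A   (applied B -> b)
  Step 3: b A  =>  b A A   (applied A -> A A)
  Step 4: b A A  =>  b A A A   (applied A -> A A)
  Step 5: b A A A  =>  b A A A A   (applied A -> A A)
  Step 6: b A A A A  =>  b A A A A A   (applied A -> A A)
  Step 7: b A A A A A  =>  b a A A A A   (applied A -> a)
  Step 8: b a A A A A  =>  b a a A A A   (applied A -> a)
  Step 9: b a a A A A  =>  b a a a A A   (applied A -> a)
  Step 10: b a a a A A  =>  b a a a A A A   (applied A -> A A)
  Step 11: b a a a A A A  =>  b a a a A A A A   (applied A -> A A)
  Step 12: b a a a A A A A  =>  b a a a a A A A   (applied A -> a)
  Step 13: b a a a a A A A  =>  b a a a a a A A   (applied A -> a)
  Step 14: b a a a a a A A  =>  b a a a a a A A A   (applied A -> A A)
  Step 15: b a a a a a A A A  =>  b a a a a a a A A   (applied A -> a)
  Step 16: b a a a a a a A A  =>  b a a a a a a a A   (applied A -> a)
  Step 17: b a a a a a a a A  =>  b a a a a a a a A A   (applied A -> A A)
  Step 18: b a a a a a a a A A  =>  b a a a a a a a A A A   (applied A -> A A)
  Step 19: b a a a a a a a A A A  =>  b a a a a a a a A A A A   (applied A -> A A)
  Step 20: b a a a a a a a A A A A  =>  b a a a a a a a a A A A   (applied A -> a)
  Step 21: b a a a a a a a a A A A  =>  b a a a a a a a a a A A   (applied A -> a)
  Step 22: b a a a a a a a a a A A  =>  b a a a a a a a a a A A A   (applied A -> A A)
  Step 23: b a a a a a a a a a A A A  =>  b a a a a a a a a a a A A   (applied A -> a)
  Step 24: b a a a a a a a a a a A A  =>  b a a a a a a a a a a a A   (applied A -> a)
  Step 25: b a a a a a a a a a a a A  =>  b a a a a a a a a a a a A A   (applied A -> A A)
  Step 26: b a a a a a a a a a a a A A  =>  b a a a a a a a a a a a a A   (applied A -> a)
  Step 27: b a a a a a a a a a a a a A  =>  b a a a a a a a a a a a a A A   (applied A -> A A)
  Step 28: b a a a a a a a a a a a a A A  =>  b a a a a a a a a a a a a a A   (applied A -> a)
  Step 29: b a a a a a a a a a a a a a A  =>  b a a a a a a a a a a a a a a   (applied A -> a)
Final yield: b a a a a a a a a a a a a a a
Total rewrite steps: 29

29
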